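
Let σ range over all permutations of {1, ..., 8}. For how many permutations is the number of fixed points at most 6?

40319

# with exactly i fixed is C(8,i)·!(8-i); sum over i=0..6:
  i=0: C(8,0)·!8 = 1·14833 = 14833
  i=1: C(8,1)·!7 = 8·1854 = 14832
  i=2: C(8,2)·!6 = 28·265 = 7420
  i=3: C(8,3)·!5 = 56·44 = 2464
  i=4: C(8,4)·!4 = 70·9 = 630
  i=5: C(8,5)·!3 = 56·2 = 112
  i=6: C(8,6)·!2 = 28·1 = 28
Total = 40319.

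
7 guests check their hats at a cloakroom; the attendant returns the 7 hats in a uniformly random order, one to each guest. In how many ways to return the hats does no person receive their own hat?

1854

By inclusion-exclusion, !7 = Σ (-1)^k · 7!/k! for k=0..7
= 7! - 7!/1! + 7!/2! - 7!/3! + 7!/4! - 7!/5! + 7!/6! - 7!/7!
= 5040 - 5040 + 2520 - 840 + 210 - 42 + 7 - 1
= 1854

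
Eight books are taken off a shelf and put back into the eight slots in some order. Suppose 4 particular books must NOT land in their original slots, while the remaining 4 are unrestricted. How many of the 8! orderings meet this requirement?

24024

Inclusion-exclusion on the 4 forbidden self-matches:
Σ_{j=0}^{4} (-1)^j C(4,j)(8-j)!
= C(4,0)·8! - C(4,1)·7! + C(4,2)·6! - C(4,3)·5! + C(4,4)·4!
= 40320 - 20160 + 4320 - 480 + 24
= 24024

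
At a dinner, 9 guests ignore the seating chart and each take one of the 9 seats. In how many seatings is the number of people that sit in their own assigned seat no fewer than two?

95887

# with exactly i fixed is C(9,i)·!(9-i); sum over i=2..9:
  i=2: C(9,2)·!7 = 36·1854 = 66744
  i=3: C(9,3)·!6 = 84·265 = 22260
  i=4: C(9,4)·!5 = 126·44 = 5544
  i=5: C(9,5)·!4 = 126·9 = 1134
  i=6: C(9,6)·!3 = 84·2 = 168
  i=7: C(9,7)·!2 = 36·1 = 36
  i=8: C(9,8)·!1 = 9·0 = 0
  i=9: C(9,9)·!0 = 1·1 = 1
Total = 95887.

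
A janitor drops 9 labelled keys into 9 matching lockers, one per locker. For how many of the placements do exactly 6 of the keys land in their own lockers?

168

Choose which 6 of the 9 are fixed: C(9,6) = 84.
The other 3 form a derangement: !3 = 2.
Total: 84 × 2 = 168.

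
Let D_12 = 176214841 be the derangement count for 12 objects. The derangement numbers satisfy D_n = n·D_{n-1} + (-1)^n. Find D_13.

D_13 = 13·176214841 - 1 = 2290792932.

2290792932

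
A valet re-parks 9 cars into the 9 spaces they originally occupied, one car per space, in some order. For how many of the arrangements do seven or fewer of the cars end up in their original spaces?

362879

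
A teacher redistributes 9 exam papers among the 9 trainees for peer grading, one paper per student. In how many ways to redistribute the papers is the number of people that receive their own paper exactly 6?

Choose which 6 of the 9 are fixed: C(9,6) = 84.
The other 3 form a derangement: !3 = 2.
Total: 84 × 2 = 168.

168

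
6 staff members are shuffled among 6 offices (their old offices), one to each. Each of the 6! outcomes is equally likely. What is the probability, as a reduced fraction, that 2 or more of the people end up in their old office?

Favorable outcomes: Σ_{i≥2} C(6,i)·!(6-i) = 15·9 + 20·2 + 15·1 + 6·0 + 1·1 = 191.
Total outcomes: 6! = 720.
Probability = 191/720 = 191/720.

191/720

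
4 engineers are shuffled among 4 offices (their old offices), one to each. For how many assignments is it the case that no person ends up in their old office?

9

!4 = 4! · Σ_{k=0}^{4} (-1)^k/k!
= 4! - 4!/1! + 4!/2! - 4!/3! + 4!/4!
= 24 - 24 + 12 - 4 + 1
= 9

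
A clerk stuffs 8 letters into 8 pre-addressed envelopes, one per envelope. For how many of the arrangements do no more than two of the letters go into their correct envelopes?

# with exactly i fixed is C(8,i)·!(8-i); sum over i=0..2:
  i=0: C(8,0)·!8 = 1·14833 = 14833
  i=1: C(8,1)·!7 = 8·1854 = 14832
  i=2: C(8,2)·!6 = 28·265 = 7420
Total = 37085.

37085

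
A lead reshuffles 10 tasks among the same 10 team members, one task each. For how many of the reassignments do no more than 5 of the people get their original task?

# with exactly i fixed is C(10,i)·!(10-i); sum over i=0..5:
  i=0: C(10,0)·!10 = 1·1334961 = 1334961
  i=1: C(10,1)·!9 = 10·133496 = 1334960
  i=2: C(10,2)·!8 = 45·14833 = 667485
  i=3: C(10,3)·!7 = 120·1854 = 222480
  i=4: C(10,4)·!6 = 210·265 = 55650
  i=5: C(10,5)·!5 = 252·44 = 11088
Total = 3626624.

3626624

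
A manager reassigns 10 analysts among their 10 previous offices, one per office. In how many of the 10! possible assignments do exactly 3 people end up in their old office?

Choose which 3 of the 10 are fixed: C(10,3) = 120.
The other 7 form a derangement: !7 = 1854.
Total: 120 × 1854 = 222480.

222480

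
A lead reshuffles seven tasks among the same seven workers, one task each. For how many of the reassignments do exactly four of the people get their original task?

70

Choose which 4 of the 7 are fixed: C(7,4) = 35.
The remaining 3 must be deranged: !3 = 2.
Total: 35 × 2 = 70.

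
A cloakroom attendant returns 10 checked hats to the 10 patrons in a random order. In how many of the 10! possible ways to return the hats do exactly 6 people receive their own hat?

1890

Pick the 6 fixed positions: C(10,6) = 210 ways.
The other 4 form a derangement: !4 = 9.
Total: 210 × 9 = 1890.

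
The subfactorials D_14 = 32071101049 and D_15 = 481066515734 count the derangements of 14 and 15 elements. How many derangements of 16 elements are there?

D_16 = (16-1)·(D_15 + D_14) = 15·(481066515734 + 32071101049) = 15·513137616783 = 7697064251745.

7697064251745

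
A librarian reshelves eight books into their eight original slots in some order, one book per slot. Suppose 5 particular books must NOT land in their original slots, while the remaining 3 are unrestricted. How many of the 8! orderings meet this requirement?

Inclusion-exclusion on the 5 forbidden self-matches:
Σ_{j=0}^{5} (-1)^j C(5,j)(8-j)!
= C(5,0)·8! - C(5,1)·7! + C(5,2)·6! - C(5,3)·5! + C(5,4)·4! - C(5,5)·3!
= 40320 - 25200 + 7200 - 1200 + 120 - 6
= 21234

21234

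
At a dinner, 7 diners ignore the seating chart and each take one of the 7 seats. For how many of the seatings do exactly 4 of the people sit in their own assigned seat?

70

Pick the 4 fixed positions: C(7,4) = 35 ways.
The remaining 3 must be deranged: !3 = 2.
Total: 35 × 2 = 70.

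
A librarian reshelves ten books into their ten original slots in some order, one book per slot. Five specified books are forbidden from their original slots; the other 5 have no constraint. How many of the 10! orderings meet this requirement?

2170680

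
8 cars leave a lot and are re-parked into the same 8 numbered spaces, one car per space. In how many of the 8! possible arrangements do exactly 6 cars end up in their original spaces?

Pick the 6 fixed positions: C(8,6) = 28 ways.
The remaining 2 must be deranged: !2 = 1.
Total: 28 × 1 = 28.

28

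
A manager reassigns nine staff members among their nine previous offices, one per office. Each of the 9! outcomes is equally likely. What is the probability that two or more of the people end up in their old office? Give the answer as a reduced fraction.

95887/362880

Favorable outcomes: Σ_{i≥2} C(9,i)·!(9-i) = 36·1854 + 84·265 + 126·44 + 126·9 + 84·2 + 36·1 + 9·0 + 1·1 = 95887.
Total outcomes: 9! = 362880.
Probability = 95887/362880 = 95887/362880.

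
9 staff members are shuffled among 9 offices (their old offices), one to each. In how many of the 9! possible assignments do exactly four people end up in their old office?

5544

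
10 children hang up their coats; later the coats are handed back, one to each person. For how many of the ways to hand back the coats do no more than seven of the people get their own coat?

# with exactly i fixed is C(10,i)·!(10-i); sum over i=0..7:
  i=0: C(10,0)·!10 = 1·1334961 = 1334961
  i=1: C(10,1)·!9 = 10·133496 = 1334960
  i=2: C(10,2)·!8 = 45·14833 = 667485
  i=3: C(10,3)·!7 = 120·1854 = 222480
  i=4: C(10,4)·!6 = 210·265 = 55650
  i=5: C(10,5)·!5 = 252·44 = 11088
  i=6: C(10,6)·!4 = 210·9 = 1890
  i=7: C(10,7)·!3 = 120·2 = 240
Total = 3628754.

3628754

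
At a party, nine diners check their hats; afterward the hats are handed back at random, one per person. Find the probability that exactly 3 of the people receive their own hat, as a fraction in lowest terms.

Favorable outcomes: C(9,3)·!6 = 84·265 = 22260.
Total outcomes: 9! = 362880.
Probability = 22260/362880 = 53/864.

53/864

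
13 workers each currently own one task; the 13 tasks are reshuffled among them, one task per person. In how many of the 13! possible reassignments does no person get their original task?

!13 = 13! · Σ_{k=0}^{13} (-1)^k/k!
= 13! - 13!/1! + 13!/2! - 13!/3! + 13!/4! - 13!/5! + 13!/6! - 13!/7! + 13!/8! - 13!/9! + 13!/10! - 13!/11! + 13!/12! - 13!/13!
= 6227020800 - 6227020800 + 3113510400 - 1037836800 + 259459200 - 51891840 + 8648640 - 1235520 + 154440 - 17160 + 1716 - 156 + 13 - 1
= 2290792932

2290792932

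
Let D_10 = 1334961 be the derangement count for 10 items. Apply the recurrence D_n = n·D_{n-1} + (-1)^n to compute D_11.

14684570

D_11 = 11·1334961 - 1 = 14684570.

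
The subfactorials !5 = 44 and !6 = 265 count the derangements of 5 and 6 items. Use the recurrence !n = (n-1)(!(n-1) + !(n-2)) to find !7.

1854

!7 = (7-1)·(!6 + !5) = 6·(265 + 44) = 6·309 = 1854.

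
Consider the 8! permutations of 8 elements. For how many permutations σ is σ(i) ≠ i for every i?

!8 = 8! · Σ_{k=0}^{8} (-1)^k/k!
= 8! - 8!/1! + 8!/2! - 8!/3! + 8!/4! - 8!/5! + 8!/6! - 8!/7! + 8!/8!
= 40320 - 40320 + 20160 - 6720 + 1680 - 336 + 56 - 8 + 1
= 14833

14833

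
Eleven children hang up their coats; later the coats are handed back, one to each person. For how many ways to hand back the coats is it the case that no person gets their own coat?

Recurrence: !11 = 10·(!10 + !9).
!11 = 10·(1334961 + 133496) = 10·1468457 = 14684570

14684570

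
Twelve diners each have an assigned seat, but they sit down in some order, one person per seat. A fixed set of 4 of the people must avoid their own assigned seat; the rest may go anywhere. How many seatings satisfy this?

339696000

Inclusion-exclusion on the 4 forbidden self-matches:
Σ_{j=0}^{4} (-1)^j C(4,j)(12-j)!
= C(4,0)·12! - C(4,1)·11! + C(4,2)·10! - C(4,3)·9! + C(4,4)·8!
= 479001600 - 159667200 + 21772800 - 1451520 + 40320
= 339696000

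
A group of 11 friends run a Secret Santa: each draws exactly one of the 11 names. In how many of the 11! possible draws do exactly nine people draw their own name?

55

Choose which 9 of the 11 are fixed: C(11,9) = 55.
The other 2 form a derangement: !2 = 1.
Total: 55 × 1 = 55.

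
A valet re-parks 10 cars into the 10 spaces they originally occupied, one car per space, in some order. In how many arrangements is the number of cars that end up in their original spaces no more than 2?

3337406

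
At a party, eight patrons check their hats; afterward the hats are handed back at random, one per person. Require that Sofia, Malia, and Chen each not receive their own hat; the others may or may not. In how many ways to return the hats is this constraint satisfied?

27240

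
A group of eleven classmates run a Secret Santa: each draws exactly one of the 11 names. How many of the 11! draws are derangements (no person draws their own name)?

14684570

By inclusion-exclusion, !11 = Σ (-1)^k · 11!/k! for k=0..11
= 11! - 11!/1! + 11!/2! - 11!/3! + 11!/4! - 11!/5! + 11!/6! - 11!/7! + 11!/8! - 11!/9! + 11!/10! - 11!/11!
= 39916800 - 39916800 + 19958400 - 6652800 + 1663200 - 332640 + 55440 - 7920 + 990 - 110 + 11 - 1
= 14684570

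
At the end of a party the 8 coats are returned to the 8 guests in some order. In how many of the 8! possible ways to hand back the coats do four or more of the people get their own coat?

# with exactly i fixed is C(8,i)·!(8-i); sum over i=4..8:
  i=4: C(8,4)·!4 = 70·9 = 630
  i=5: C(8,5)·!3 = 56·2 = 112
  i=6: C(8,6)·!2 = 28·1 = 28
  i=7: C(8,7)·!1 = 8·0 = 0
  i=8: C(8,8)·!0 = 1·1 = 1
Total = 771.

771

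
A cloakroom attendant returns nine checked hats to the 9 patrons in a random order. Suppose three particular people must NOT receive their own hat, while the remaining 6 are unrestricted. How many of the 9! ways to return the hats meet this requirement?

Let A_j be the event that the j-th constrained one is fixed. By inclusion-exclusion over the 3 events:
Σ_{j=0}^{3} (-1)^j C(3,j)(9-j)!
= C(3,0)·9! - C(3,1)·8! + C(3,2)·7! - C(3,3)·6!
= 362880 - 120960 + 15120 - 720
= 256320

256320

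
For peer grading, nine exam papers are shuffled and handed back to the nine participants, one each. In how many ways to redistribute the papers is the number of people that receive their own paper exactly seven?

36

Pick the 7 fixed positions: C(9,7) = 36 ways.
The other 2 form a derangement: !2 = 1.
Total: 36 × 1 = 36.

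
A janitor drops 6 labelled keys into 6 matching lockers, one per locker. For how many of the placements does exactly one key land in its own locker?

Pick the single fixed position: C(6,1) = 6 ways.
The remaining 5 must be deranged: !5 = 44.
Total: 6 × 44 = 264.

264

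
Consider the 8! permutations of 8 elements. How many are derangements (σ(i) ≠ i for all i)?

14833

!8 = 8! · Σ_{k=0}^{8} (-1)^k/k!
= 8! - 8!/1! + 8!/2! - 8!/3! + 8!/4! - 8!/5! + 8!/6! - 8!/7! + 8!/8!
= 40320 - 40320 + 20160 - 6720 + 1680 - 336 + 56 - 8 + 1
= 14833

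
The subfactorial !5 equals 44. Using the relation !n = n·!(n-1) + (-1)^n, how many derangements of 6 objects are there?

!6 = 6·44 + 1 = 265.

265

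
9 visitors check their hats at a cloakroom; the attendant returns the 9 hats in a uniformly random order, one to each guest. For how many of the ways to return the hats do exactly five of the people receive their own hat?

Pick the 5 fixed positions: C(9,5) = 126 ways.
The remaining 4 must be deranged: !4 = 9.
Total: 126 × 9 = 1134.

1134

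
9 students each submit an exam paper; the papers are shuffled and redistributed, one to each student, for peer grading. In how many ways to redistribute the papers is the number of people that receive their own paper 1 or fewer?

# with exactly i fixed is C(9,i)·!(9-i); sum over i=0..1:
  i=0: C(9,0)·!9 = 1·133496 = 133496
  i=1: C(9,1)·!8 = 9·14833 = 133497
Total = 266993.

266993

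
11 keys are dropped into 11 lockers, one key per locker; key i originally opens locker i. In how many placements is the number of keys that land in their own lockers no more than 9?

39916799

Sum C(11,i)·!(11-i) for i = 0..9:
  i=0: C(11,0)·!11 = 1·14684570 = 14684570
  i=1: C(11,1)·!10 = 11·1334961 = 14684571
  i=2: C(11,2)·!9 = 55·133496 = 7342280
  i=3: C(11,3)·!8 = 165·14833 = 2447445
  i=4: C(11,4)·!7 = 330·1854 = 611820
  i=5: C(11,5)·!6 = 462·265 = 122430
  i=6: C(11,6)·!5 = 462·44 = 20328
  i=7: C(11,7)·!4 = 330·9 = 2970
  i=8: C(11,8)·!3 = 165·2 = 330
  i=9: C(11,9)·!2 = 55·1 = 55
Total = 39916799.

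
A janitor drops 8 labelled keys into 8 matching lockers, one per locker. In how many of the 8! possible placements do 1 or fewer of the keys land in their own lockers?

Sum C(8,i)·!(8-i) for i = 0..1:
  i=0: C(8,0)·!8 = 1·14833 = 14833
  i=1: C(8,1)·!7 = 8·1854 = 14832
Total = 29665.

29665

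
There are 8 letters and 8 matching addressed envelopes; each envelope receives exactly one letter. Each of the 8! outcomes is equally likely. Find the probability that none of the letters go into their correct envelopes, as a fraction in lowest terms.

2119/5760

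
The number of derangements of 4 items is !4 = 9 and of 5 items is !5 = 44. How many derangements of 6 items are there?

!6 = (6-1)·(!5 + !4) = 5·(44 + 9) = 5·53 = 265.

265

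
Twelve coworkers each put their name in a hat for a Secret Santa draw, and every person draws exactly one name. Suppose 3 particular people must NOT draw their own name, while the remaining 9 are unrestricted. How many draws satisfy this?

Let A_j be the event that the j-th constrained one is fixed. By inclusion-exclusion over the 3 events:
Σ_{j=0}^{3} (-1)^j C(3,j)(12-j)!
= C(3,0)·12! - C(3,1)·11! + C(3,2)·10! - C(3,3)·9!
= 479001600 - 119750400 + 10886400 - 362880
= 369774720

369774720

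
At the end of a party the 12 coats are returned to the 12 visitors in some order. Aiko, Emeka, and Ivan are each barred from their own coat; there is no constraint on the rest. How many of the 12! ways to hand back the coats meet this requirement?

369774720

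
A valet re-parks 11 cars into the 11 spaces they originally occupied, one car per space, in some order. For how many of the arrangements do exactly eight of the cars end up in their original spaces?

Pick the 8 fixed positions: C(11,8) = 165 ways.
The remaining 3 must be deranged: !3 = 2.
Total: 165 × 2 = 330.

330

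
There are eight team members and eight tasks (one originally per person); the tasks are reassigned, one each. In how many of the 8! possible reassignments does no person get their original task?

14833

!8 = 8! · Σ_{k=0}^{8} (-1)^k/k!
= 8! - 8!/1! + 8!/2! - 8!/3! + 8!/4! - 8!/5! + 8!/6! - 8!/7! + 8!/8!
= 40320 - 40320 + 20160 - 6720 + 1680 - 336 + 56 - 8 + 1
= 14833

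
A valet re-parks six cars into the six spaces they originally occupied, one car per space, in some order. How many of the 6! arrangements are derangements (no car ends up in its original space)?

265

!6 is the nearest integer to 6!/e.
6! = 720, and 720/e ≈ 264.87, so !6 = 265.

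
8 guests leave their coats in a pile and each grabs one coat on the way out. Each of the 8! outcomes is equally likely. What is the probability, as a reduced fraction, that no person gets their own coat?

Favorable outcomes: !8 = 14833.
Total outcomes: 8! = 40320.
Probability = 14833/40320 = 2119/5760.

2119/5760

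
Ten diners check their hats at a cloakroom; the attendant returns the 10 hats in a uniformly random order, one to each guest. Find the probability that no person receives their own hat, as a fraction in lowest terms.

16481/44800

Favorable outcomes: !10 = 1334961.
Total outcomes: 10! = 3628800.
Probability = 1334961/3628800 = 16481/44800.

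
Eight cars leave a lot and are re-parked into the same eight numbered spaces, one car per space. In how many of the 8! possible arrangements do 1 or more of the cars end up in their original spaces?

25487

# with exactly i fixed is C(8,i)·!(8-i); sum over i=1..8:
  i=1: C(8,1)·!7 = 8·1854 = 14832
  i=2: C(8,2)·!6 = 28·265 = 7420
  i=3: C(8,3)·!5 = 56·44 = 2464
  i=4: C(8,4)·!4 = 70·9 = 630
  i=5: C(8,5)·!3 = 56·2 = 112
  i=6: C(8,6)·!2 = 28·1 = 28
  i=7: C(8,7)·!1 = 8·0 = 0
  i=8: C(8,8)·!0 = 1·1 = 1
Total = 25487.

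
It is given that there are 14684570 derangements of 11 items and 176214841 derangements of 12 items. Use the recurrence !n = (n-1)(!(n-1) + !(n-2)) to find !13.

!13 = (13-1)·(!12 + !11) = 12·(176214841 + 14684570) = 12·190899411 = 2290792932.

2290792932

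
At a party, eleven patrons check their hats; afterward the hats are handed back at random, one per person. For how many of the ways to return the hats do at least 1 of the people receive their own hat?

25232230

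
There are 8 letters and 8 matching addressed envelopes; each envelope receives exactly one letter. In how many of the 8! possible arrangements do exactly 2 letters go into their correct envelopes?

7420

Choose which 2 of the 8 are fixed: C(8,2) = 28.
The remaining 6 must be deranged: !6 = 265.
Total: 28 × 265 = 7420.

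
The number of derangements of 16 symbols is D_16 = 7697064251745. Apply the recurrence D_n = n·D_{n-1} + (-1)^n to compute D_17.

130850092279664

D_17 = 17·7697064251745 - 1 = 130850092279664.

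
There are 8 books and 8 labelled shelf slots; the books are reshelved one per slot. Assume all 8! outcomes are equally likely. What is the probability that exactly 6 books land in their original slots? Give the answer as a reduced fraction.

1/1440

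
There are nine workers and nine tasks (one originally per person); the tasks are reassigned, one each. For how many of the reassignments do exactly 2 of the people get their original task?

66744

Choose which 2 of the 9 are fixed: C(9,2) = 36.
The other 7 form a derangement: !7 = 1854.
Total: 36 × 1854 = 66744.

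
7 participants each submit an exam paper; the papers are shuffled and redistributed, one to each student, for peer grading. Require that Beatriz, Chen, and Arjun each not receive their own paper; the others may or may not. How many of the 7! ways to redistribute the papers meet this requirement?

3216

Inclusion-exclusion on the 3 forbidden self-matches:
Σ_{j=0}^{3} (-1)^j C(3,j)(7-j)!
= C(3,0)·7! - C(3,1)·6! + C(3,2)·5! - C(3,3)·4!
= 5040 - 2160 + 360 - 24
= 3216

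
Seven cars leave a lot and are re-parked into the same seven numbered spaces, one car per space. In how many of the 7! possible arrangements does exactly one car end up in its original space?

1855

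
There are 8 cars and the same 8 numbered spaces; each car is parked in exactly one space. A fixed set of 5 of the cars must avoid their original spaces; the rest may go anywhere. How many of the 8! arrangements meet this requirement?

Let A_j be the event that the j-th constrained one is fixed. By inclusion-exclusion over the 5 events:
Σ_{j=0}^{5} (-1)^j C(5,j)(8-j)!
= C(5,0)·8! - C(5,1)·7! + C(5,2)·6! - C(5,3)·5! + C(5,4)·4! - C(5,5)·3!
= 40320 - 25200 + 7200 - 1200 + 120 - 6
= 21234

21234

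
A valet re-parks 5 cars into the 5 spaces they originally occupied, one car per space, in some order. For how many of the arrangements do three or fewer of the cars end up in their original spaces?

# with exactly i fixed is C(5,i)·!(5-i); sum over i=0..3:
  i=0: C(5,0)·!5 = 1·44 = 44
  i=1: C(5,1)·!4 = 5·9 = 45
  i=2: C(5,2)·!3 = 10·2 = 20
  i=3: C(5,3)·!2 = 10·1 = 10
Total = 119.

119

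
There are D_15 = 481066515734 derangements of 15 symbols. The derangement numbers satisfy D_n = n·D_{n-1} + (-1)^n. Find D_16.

7697064251745

D_16 = 16·481066515734 + 1 = 7697064251745.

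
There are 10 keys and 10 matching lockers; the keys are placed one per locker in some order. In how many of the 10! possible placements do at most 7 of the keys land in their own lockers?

3628754

# with exactly i fixed is C(10,i)·!(10-i); sum over i=0..7:
  i=0: C(10,0)·!10 = 1·1334961 = 1334961
  i=1: C(10,1)·!9 = 10·133496 = 1334960
  i=2: C(10,2)·!8 = 45·14833 = 667485
  i=3: C(10,3)·!7 = 120·1854 = 222480
  i=4: C(10,4)·!6 = 210·265 = 55650
  i=5: C(10,5)·!5 = 252·44 = 11088
  i=6: C(10,6)·!4 = 210·9 = 1890
  i=7: C(10,7)·!3 = 120·2 = 240
Total = 3628754.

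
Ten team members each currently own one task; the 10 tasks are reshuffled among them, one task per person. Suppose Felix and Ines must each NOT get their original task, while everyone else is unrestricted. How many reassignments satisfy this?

Inclusion-exclusion on the 2 forbidden self-matches:
Σ_{j=0}^{2} (-1)^j C(2,j)(10-j)!
= C(2,0)·10! - C(2,1)·9! + C(2,2)·8!
= 3628800 - 725760 + 40320
= 2943360

2943360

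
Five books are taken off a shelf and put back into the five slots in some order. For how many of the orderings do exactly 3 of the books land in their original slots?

10

Pick the 3 fixed positions: C(5,3) = 10 ways.
The other 2 form a derangement: !2 = 1.
Total: 10 × 1 = 10.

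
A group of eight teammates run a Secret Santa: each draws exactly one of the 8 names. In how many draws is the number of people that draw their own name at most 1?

29665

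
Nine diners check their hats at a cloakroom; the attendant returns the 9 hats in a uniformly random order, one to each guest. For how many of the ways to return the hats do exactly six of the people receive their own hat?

168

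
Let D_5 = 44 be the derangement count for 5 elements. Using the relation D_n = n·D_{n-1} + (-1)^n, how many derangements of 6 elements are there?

D_6 = 6·44 + 1 = 265.

265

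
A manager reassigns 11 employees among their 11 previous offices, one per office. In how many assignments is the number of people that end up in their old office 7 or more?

3356

# with exactly i fixed is C(11,i)·!(11-i); sum over i=7..11:
  i=7: C(11,7)·!4 = 330·9 = 2970
  i=8: C(11,8)·!3 = 165·2 = 330
  i=9: C(11,9)·!2 = 55·1 = 55
  i=10: C(11,10)·!1 = 11·0 = 0
  i=11: C(11,11)·!0 = 1·1 = 1
Total = 3356.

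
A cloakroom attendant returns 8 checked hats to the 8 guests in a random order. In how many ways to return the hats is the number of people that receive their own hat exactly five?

112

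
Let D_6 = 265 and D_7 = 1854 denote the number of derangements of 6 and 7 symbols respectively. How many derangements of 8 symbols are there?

14833

D_8 = (8-1)·(D_7 + D_6) = 7·(1854 + 265) = 7·2119 = 14833.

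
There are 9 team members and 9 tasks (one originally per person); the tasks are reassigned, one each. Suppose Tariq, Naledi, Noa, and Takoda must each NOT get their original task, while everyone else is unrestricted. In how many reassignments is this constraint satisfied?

Let A_j be the event that the j-th constrained one is fixed. By inclusion-exclusion over the 4 events:
Σ_{j=0}^{4} (-1)^j C(4,j)(9-j)!
= C(4,0)·9! - C(4,1)·8! + C(4,2)·7! - C(4,3)·6! + C(4,4)·5!
= 362880 - 161280 + 30240 - 2880 + 120
= 229080

229080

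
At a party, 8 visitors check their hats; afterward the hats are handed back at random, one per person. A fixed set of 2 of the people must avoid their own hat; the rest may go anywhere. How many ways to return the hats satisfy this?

30960

Let A_j be the event that the j-th constrained one is fixed. By inclusion-exclusion over the 2 events:
Σ_{j=0}^{2} (-1)^j C(2,j)(8-j)!
= C(2,0)·8! - C(2,1)·7! + C(2,2)·6!
= 40320 - 10080 + 720
= 30960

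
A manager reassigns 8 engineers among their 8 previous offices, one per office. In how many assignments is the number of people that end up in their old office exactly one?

Choose which one of the 8 is fixed: C(8,1) = 8.
The remaining 7 must be deranged: !7 = 1854.
Total: 8 × 1854 = 14832.

14832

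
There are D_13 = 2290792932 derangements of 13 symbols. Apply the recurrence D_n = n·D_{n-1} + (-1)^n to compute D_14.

32071101049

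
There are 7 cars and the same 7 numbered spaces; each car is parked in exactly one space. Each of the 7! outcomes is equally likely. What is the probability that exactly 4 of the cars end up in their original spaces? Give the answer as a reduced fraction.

1/72

Favorable outcomes: C(7,4)·!3 = 35·2 = 70.
Total outcomes: 7! = 5040.
Probability = 70/5040 = 1/72.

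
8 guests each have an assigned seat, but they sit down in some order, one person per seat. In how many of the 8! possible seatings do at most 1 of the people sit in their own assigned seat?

29665

Sum C(8,i)·!(8-i) for i = 0..1:
  i=0: C(8,0)·!8 = 1·14833 = 14833
  i=1: C(8,1)·!7 = 8·1854 = 14832
Total = 29665.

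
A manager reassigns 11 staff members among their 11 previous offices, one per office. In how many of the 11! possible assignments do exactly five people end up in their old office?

122430

Choose which 5 of the 11 are fixed: C(11,5) = 462.
The other 6 form a derangement: !6 = 265.
Total: 462 × 265 = 122430.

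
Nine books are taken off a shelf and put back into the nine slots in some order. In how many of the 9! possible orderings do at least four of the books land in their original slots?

6883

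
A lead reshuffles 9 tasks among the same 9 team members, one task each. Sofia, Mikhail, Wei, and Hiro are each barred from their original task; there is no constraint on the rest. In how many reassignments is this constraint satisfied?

Let A_j be the event that the j-th constrained one is fixed. By inclusion-exclusion over the 4 events:
Σ_{j=0}^{4} (-1)^j C(4,j)(9-j)!
= C(4,0)·9! - C(4,1)·8! + C(4,2)·7! - C(4,3)·6! + C(4,4)·5!
= 362880 - 161280 + 30240 - 2880 + 120
= 229080

229080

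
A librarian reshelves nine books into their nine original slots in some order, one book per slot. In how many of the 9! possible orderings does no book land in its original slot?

By inclusion-exclusion, !9 = Σ (-1)^k · 9!/k! for k=0..9
= 9! - 9!/1! + 9!/2! - 9!/3! + 9!/4! - 9!/5! + 9!/6! - 9!/7! + 9!/8! - 9!/9!
= 362880 - 362880 + 181440 - 60480 + 15120 - 3024 + 504 - 72 + 9 - 1
= 133496

133496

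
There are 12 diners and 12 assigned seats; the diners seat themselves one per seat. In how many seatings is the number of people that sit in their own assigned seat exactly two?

Choose which 2 of the 12 are fixed: C(12,2) = 66.
The other 10 form a derangement: !10 = 1334961.
Total: 66 × 1334961 = 88107426.

88107426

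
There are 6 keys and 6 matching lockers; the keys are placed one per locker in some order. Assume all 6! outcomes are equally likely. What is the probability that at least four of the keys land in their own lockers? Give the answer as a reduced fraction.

1/45

Favorable outcomes: Σ_{i≥4} C(6,i)·!(6-i) = 15·1 + 6·0 + 1·1 = 16.
Total outcomes: 6! = 720.
Probability = 16/720 = 1/45.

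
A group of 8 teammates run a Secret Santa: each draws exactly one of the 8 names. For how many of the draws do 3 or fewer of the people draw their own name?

39549

# with exactly i fixed is C(8,i)·!(8-i); sum over i=0..3:
  i=0: C(8,0)·!8 = 1·14833 = 14833
  i=1: C(8,1)·!7 = 8·1854 = 14832
  i=2: C(8,2)·!6 = 28·265 = 7420
  i=3: C(8,3)·!5 = 56·44 = 2464
Total = 39549.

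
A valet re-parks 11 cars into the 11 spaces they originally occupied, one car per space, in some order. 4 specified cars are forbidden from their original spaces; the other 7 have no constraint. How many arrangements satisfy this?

Inclusion-exclusion on the 4 forbidden self-matches:
Σ_{j=0}^{4} (-1)^j C(4,j)(11-j)!
= C(4,0)·11! - C(4,1)·10! + C(4,2)·9! - C(4,3)·8! + C(4,4)·7!
= 39916800 - 14515200 + 2177280 - 161280 + 5040
= 27422640

27422640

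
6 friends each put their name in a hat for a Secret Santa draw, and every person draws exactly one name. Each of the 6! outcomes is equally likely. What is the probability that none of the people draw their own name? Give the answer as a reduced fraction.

Favorable outcomes: !6 = 265.
Total outcomes: 6! = 720.
Probability = 265/720 = 53/144.

53/144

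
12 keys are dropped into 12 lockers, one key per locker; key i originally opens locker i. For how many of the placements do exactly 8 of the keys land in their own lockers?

4455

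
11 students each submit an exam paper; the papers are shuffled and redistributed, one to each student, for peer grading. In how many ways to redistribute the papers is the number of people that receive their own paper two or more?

10547659

Sum C(11,i)·!(11-i) for i = 2..11:
  i=2: C(11,2)·!9 = 55·133496 = 7342280
  i=3: C(11,3)·!8 = 165·14833 = 2447445
  i=4: C(11,4)·!7 = 330·1854 = 611820
  i=5: C(11,5)·!6 = 462·265 = 122430
  i=6: C(11,6)·!5 = 462·44 = 20328
  i=7: C(11,7)·!4 = 330·9 = 2970
  i=8: C(11,8)·!3 = 165·2 = 330
  i=9: C(11,9)·!2 = 55·1 = 55
  i=10: C(11,10)·!1 = 11·0 = 0
  i=11: C(11,11)·!0 = 1·1 = 1
Total = 10547659.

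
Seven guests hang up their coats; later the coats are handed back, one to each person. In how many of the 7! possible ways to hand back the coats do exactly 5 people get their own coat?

21

Choose which 5 of the 7 are fixed: C(7,5) = 21.
The remaining 2 must be deranged: !2 = 1.
Total: 21 × 1 = 21.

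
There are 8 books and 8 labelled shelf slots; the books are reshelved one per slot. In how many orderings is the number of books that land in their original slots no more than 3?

39549

# with exactly i fixed is C(8,i)·!(8-i); sum over i=0..3:
  i=0: C(8,0)·!8 = 1·14833 = 14833
  i=1: C(8,1)·!7 = 8·1854 = 14832
  i=2: C(8,2)·!6 = 28·265 = 7420
  i=3: C(8,3)·!5 = 56·44 = 2464
Total = 39549.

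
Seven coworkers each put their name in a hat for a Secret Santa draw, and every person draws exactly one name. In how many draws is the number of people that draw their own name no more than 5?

# with exactly i fixed is C(7,i)·!(7-i); sum over i=0..5:
  i=0: C(7,0)·!7 = 1·1854 = 1854
  i=1: C(7,1)·!6 = 7·265 = 1855
  i=2: C(7,2)·!5 = 21·44 = 924
  i=3: C(7,3)·!4 = 35·9 = 315
  i=4: C(7,4)·!3 = 35·2 = 70
  i=5: C(7,5)·!2 = 21·1 = 21
Total = 5039.

5039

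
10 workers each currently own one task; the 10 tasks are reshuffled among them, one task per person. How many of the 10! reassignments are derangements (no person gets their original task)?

1334961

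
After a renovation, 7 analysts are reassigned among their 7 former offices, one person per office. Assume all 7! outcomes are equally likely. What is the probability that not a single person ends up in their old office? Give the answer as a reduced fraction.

103/280

Favorable outcomes: !7 = 1854.
Total outcomes: 7! = 5040.
Probability = 1854/5040 = 103/280.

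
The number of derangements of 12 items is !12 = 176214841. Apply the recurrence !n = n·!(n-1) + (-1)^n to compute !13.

!13 = 13·176214841 - 1 = 2290792932.

2290792932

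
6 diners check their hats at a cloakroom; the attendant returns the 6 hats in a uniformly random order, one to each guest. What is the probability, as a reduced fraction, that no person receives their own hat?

Favorable outcomes: !6 = 265.
Total outcomes: 6! = 720.
Probability = 265/720 = 53/144.

53/144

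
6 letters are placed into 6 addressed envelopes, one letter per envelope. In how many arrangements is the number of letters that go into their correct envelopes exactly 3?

40

Pick the 3 fixed positions: C(6,3) = 20 ways.
The other 3 form a derangement: !3 = 2.
Total: 20 × 2 = 40.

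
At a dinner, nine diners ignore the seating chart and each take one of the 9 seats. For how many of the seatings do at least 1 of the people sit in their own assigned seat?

229384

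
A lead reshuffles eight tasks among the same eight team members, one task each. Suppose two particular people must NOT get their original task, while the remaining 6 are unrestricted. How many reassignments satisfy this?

30960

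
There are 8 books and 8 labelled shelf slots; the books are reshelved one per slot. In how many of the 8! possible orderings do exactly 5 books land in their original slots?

112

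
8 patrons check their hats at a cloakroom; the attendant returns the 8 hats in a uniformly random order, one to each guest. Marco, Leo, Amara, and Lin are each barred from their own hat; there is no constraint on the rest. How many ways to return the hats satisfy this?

24024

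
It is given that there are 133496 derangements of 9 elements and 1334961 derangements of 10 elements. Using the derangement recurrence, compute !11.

14684570

!11 = (11-1)·(!10 + !9) = 10·(1334961 + 133496) = 10·1468457 = 14684570.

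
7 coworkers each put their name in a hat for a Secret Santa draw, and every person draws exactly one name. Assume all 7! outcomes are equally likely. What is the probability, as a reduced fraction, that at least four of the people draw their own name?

23/1260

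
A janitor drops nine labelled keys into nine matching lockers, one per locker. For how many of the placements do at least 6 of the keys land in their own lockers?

# with exactly i fixed is C(9,i)·!(9-i); sum over i=6..9:
  i=6: C(9,6)·!3 = 84·2 = 168
  i=7: C(9,7)·!2 = 36·1 = 36
  i=8: C(9,8)·!1 = 9·0 = 0
  i=9: C(9,9)·!0 = 1·1 = 1
Total = 205.

205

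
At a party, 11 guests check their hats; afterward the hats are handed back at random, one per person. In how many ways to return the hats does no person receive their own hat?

14684570

!11 is the nearest integer to 11!/e.
11! = 39916800, and 39916800/e ≈ 14684570.08, so !11 = 14684570.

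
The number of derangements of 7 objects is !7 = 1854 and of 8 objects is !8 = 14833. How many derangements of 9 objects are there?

133496

!9 = (9-1)·(!8 + !7) = 8·(14833 + 1854) = 8·16687 = 133496.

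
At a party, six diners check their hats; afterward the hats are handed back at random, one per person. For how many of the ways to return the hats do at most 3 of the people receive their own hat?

704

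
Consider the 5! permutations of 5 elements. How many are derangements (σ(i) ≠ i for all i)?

The subfactorial !5 = [5!/e] (nearest integer).
5! = 120, and 120/e ≈ 44.15, so !5 = 44.

44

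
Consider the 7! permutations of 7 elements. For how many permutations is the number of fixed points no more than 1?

3709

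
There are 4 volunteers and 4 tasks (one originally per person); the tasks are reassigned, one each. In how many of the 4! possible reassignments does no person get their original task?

Use !n = n·!(n-1) + (-1)^n.
!4 = 4·2 + 1 = 9

9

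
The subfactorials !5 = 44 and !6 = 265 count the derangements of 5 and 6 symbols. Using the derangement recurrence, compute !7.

!7 = (7-1)·(!6 + !5) = 6·(265 + 44) = 6·309 = 1854.

1854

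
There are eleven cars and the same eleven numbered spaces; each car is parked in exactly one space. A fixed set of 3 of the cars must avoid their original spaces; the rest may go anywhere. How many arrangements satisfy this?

Inclusion-exclusion on the 3 forbidden self-matches:
Σ_{j=0}^{3} (-1)^j C(3,j)(11-j)!
= C(3,0)·11! - C(3,1)·10! + C(3,2)·9! - C(3,3)·8!
= 39916800 - 10886400 + 1088640 - 40320
= 30078720

30078720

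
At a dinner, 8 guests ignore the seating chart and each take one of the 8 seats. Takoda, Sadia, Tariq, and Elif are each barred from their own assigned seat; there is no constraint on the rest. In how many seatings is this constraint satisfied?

Let A_j be the event that the j-th constrained one is fixed. By inclusion-exclusion over the 4 events:
Σ_{j=0}^{4} (-1)^j C(4,j)(8-j)!
= C(4,0)·8! - C(4,1)·7! + C(4,2)·6! - C(4,3)·5! + C(4,4)·4!
= 40320 - 20160 + 4320 - 480 + 24
= 24024

24024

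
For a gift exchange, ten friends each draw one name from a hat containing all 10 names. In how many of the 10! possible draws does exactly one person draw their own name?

1334960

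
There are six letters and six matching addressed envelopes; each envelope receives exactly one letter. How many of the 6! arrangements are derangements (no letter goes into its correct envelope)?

!6 is the nearest integer to 6!/e.
6! = 720, and 720/e ≈ 264.87, so !6 = 265.

265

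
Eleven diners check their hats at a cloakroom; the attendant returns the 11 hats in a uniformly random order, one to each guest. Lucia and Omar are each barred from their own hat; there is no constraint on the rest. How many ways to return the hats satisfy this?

33022080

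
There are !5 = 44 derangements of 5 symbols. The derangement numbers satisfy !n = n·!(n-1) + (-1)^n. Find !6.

!6 = 6·44 + 1 = 265.

265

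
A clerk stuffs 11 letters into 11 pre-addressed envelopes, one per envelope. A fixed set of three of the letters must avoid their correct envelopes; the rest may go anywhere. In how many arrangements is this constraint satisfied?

30078720

Let A_j be the event that the j-th constrained one is fixed. By inclusion-exclusion over the 3 events:
Σ_{j=0}^{3} (-1)^j C(3,j)(11-j)!
= C(3,0)·11! - C(3,1)·10! + C(3,2)·9! - C(3,3)·8!
= 39916800 - 10886400 + 1088640 - 40320
= 30078720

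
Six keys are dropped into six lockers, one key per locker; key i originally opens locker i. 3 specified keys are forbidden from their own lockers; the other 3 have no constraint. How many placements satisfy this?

426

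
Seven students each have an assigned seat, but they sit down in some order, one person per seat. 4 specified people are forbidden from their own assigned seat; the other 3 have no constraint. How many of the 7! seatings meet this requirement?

Let A_j be the event that the j-th constrained one is fixed. By inclusion-exclusion over the 4 events:
Σ_{j=0}^{4} (-1)^j C(4,j)(7-j)!
= C(4,0)·7! - C(4,1)·6! + C(4,2)·5! - C(4,3)·4! + C(4,4)·3!
= 5040 - 2880 + 720 - 96 + 6
= 2790

2790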